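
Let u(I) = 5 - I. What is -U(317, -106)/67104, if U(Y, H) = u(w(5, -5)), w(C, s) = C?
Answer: 0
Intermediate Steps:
U(Y, H) = 0 (U(Y, H) = 5 - 1*5 = 5 - 5 = 0)
-U(317, -106)/67104 = -0/67104 = -1*0 = 0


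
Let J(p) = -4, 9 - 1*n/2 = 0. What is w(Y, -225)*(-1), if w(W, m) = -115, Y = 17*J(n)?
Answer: 115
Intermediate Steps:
n = 18 (n = 18 - 2*0 = 18 + 0 = 18)
Y = -68 (Y = 17*(-4) = -68)
w(Y, -225)*(-1) = -115*(-1) = 115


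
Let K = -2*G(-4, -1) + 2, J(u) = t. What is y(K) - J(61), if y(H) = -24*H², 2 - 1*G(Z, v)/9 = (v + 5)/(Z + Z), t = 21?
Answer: -44397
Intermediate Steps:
J(u) = 21
G(Z, v) = 18 - 9*(5 + v)/(2*Z) (G(Z, v) = 18 - 9*(v + 5)/(Z + Z) = 18 - 9*(5 + v)/(2*Z))
K = -43 (K = -9*(-5 - 1*(-1) + 4*(-4))/(-4) + 2 = -9*(-1)*(-5 + 1 - 16)/4 + 2 = -9*(-1)*(-20)/4 + 2 = -2*45/2 + 2 = -45 + 2 = -43)
y(K) - J(61) = -24*(-43)² - 1*21 = -24*1849 - 21 = -44376 - 21 = -44397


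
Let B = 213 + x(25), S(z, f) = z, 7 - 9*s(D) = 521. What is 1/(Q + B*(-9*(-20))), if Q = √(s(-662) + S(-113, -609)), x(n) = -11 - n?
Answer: 286740/9135537931 - 3*I*√1531/9135537931 ≈ 3.1387e-5 - 1.2849e-8*I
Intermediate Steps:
s(D) = -514/9 (s(D) = 7/9 - ⅑*521 = 7/9 - 521/9 = -514/9)
B = 177 (B = 213 + (-11 - 1*25) = 213 + (-11 - 25) = 213 - 36 = 177)
Q = I*√1531/3 (Q = √(-514/9 - 113) = √(-1531/9) = I*√1531/3 ≈ 13.043*I)
1/(Q + B*(-9*(-20))) = 1/(I*√1531/3 + 177*(-9*(-20))) = 1/(I*√1531/3 + 177*180) = 1/(I*√1531/3 + 31860) = 1/(31860 + I*√1531/3)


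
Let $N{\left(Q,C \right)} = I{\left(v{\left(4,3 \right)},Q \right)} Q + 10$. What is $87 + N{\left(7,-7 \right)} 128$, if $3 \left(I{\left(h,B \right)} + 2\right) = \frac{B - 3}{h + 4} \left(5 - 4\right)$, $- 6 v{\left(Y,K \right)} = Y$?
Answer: $- \frac{333}{5} \approx -66.6$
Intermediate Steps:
$v{\left(Y,K \right)} = - \frac{Y}{6}$
$I{\left(h,B \right)} = -2 + \frac{-3 + B}{3 \left(4 + h\right)}$ ($I{\left(h,B \right)} = -2 + \frac{\frac{B - 3}{h + 4} \left(5 - 4\right)}{3} = -2 + \frac{\frac{-3 + B}{4 + h} 1}{3} = -2 + \frac{\frac{1}{4 + h} \left(-3 + B\right)}{3} = -2 + \frac{-3 + B}{3 \left(4 + h\right)}$)
$N{\left(Q,C \right)} = 10 + Q \left(- \frac{23}{10} + \frac{Q}{10}\right)$ ($N{\left(Q,C \right)} = \frac{-27 + Q - 6 \left(\left(- \frac{1}{6}\right) 4\right)}{3 \left(4 - \frac{2}{3}\right)} Q + 10 = \frac{-27 + Q - -4}{3 \left(4 - \frac{2}{3}\right)} Q + 10 = \frac{-27 + Q + 4}{3 \cdot \frac{10}{3}} Q + 10 = \frac{1}{3} \cdot \frac{3}{10} \left(-23 + Q\right) Q + 10 = \left(- \frac{23}{10} + \frac{Q}{10}\right) Q + 10 = Q \left(- \frac{23}{10} + \frac{Q}{10}\right) + 10 = 10 + Q \left(- \frac{23}{10} + \frac{Q}{10}\right)$)
$87 + N{\left(7,-7 \right)} 128 = 87 + \left(10 + \frac{1}{10} \cdot 7 \left(-23 + 7\right)\right) 128 = 87 + \left(10 + \frac{1}{10} \cdot 7 \left(-16\right)\right) 128 = 87 + \left(10 - \frac{56}{5}\right) 128 = 87 - \frac{768}{5} = - \frac{333}{5}$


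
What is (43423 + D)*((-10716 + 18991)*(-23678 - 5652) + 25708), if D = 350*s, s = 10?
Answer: -11387275610766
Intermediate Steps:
D = 3500 (D = 350*10 = 3500)
(43423 + D)*((-10716 + 18991)*(-23678 - 5652) + 25708) = (43423 + 3500)*((-10716 + 18991)*(-23678 - 5652) + 25708) = 46923*(8275*(-29330) + 25708) = 46923*(-242705750 + 25708) = 46923*(-242680042) = -11387275610766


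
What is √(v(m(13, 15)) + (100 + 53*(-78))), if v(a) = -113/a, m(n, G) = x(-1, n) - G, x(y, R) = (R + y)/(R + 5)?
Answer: I*√7444289/43 ≈ 63.452*I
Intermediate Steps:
x(y, R) = (R + y)/(5 + R)
m(n, G) = -G + (-1 + n)/(5 + n) (m(n, G) = (n - 1)/(5 + n) - G = (-1 + n)/(5 + n) - G = -G + (-1 + n)/(5 + n))
√(v(m(13, 15)) + (100 + 53*(-78))) = √(-113*(5 + 13)/(-1 + 13 - 1*15*(5 + 13)) + (100 + 53*(-78))) = √(-113*18/(-1 + 13 - 1*15*18) + (100 - 4134)) = √(-113*18/(-1 + 13 - 270) - 4034) = √(-113/((1/18)*(-258)) - 4034) = √(-113/(-43/3) - 4034) = √(-113*(-3/43) - 4034) = √(339/43 - 4034) = √(-173123/43) = I*√7444289/43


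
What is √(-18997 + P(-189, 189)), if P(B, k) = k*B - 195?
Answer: I*√54913 ≈ 234.34*I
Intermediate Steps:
P(B, k) = -195 + B*k (P(B, k) = B*k - 195 = -195 + B*k)
√(-18997 + P(-189, 189)) = √(-18997 + (-195 - 189*189)) = √(-18997 + (-195 - 35721)) = √(-18997 - 35916) = √(-54913) = I*√54913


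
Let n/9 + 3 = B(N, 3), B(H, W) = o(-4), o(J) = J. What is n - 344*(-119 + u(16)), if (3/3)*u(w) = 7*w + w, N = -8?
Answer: -3159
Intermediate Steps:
u(w) = 8*w (u(w) = 7*w + w = 8*w)
B(H, W) = -4
n = -63 (n = -27 + 9*(-4) = -27 - 36 = -63)
n - 344*(-119 + u(16)) = -63 - 344*(-119 + 8*16) = -63 - 344*(-119 + 128) = -63 - 344*9 = -63 - 3096 = -3159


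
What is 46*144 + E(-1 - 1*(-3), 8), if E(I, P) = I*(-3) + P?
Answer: 6626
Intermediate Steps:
E(I, P) = P - 3*I (E(I, P) = -3*I + P = P - 3*I)
46*144 + E(-1 - 1*(-3), 8) = 46*144 + (8 - 3*(-1 - 1*(-3))) = 6624 + (8 - 3*(-1 + 3)) = 6624 + (8 - 3*2) = 6624 + (8 - 6) = 6624 + 2 = 6626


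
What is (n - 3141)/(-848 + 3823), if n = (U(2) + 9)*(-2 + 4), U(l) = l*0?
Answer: -3123/2975 ≈ -1.0497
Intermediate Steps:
U(l) = 0
n = 18 (n = (0 + 9)*(-2 + 4) = 9*2 = 18)
(n - 3141)/(-848 + 3823) = (18 - 3141)/(-848 + 3823) = -3123/2975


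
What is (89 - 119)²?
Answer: 900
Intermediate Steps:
(89 - 119)² = (-30)² = 900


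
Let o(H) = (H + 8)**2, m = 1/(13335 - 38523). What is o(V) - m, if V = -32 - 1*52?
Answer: 145485889/25188 ≈ 5776.0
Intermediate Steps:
m = -1/25188 (m = 1/(-25188) = -1/25188 ≈ -3.9701e-5)
V = -84 (V = -32 - 52 = -84)
o(H) = (8 + H)**2
o(V) - m = (8 - 84)**2 - 1*(-1/25188) = (-76)**2 + 1/25188 = 5776 + 1/25188 = 145485889/25188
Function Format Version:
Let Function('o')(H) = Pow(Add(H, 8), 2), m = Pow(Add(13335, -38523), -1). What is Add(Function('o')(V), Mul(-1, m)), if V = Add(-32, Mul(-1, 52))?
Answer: Rational(145485889, 25188) ≈ 5776.0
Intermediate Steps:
m = Rational(-1, 25188) (m = Pow(-25188, -1) = Rational(-1, 25188) ≈ -3.9701e-5)
V = -84 (V = Add(-32, -52) = -84)
Function('o')(H) = Pow(Add(8, H), 2)
Add(Function('o')(V), Mul(-1, m)) = Add(Pow(Add(8, -84), 2), Mul(-1, Rational(-1, 25188))) = Add(Pow(-76, 2), Rational(1, 25188)) = Add(5776, Rational(1, 25188)) = Rational(145485889, 25188)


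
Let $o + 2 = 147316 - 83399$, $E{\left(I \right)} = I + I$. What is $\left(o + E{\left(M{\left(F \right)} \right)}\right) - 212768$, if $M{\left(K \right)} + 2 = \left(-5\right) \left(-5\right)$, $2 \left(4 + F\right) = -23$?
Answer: $-148807$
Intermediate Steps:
$F = - \frac{31}{2}$ ($F = -4 + \frac{1}{2} \left(-23\right) = -4 - \frac{23}{2} = - \frac{31}{2} \approx -15.5$)
$M{\left(K \right)} = 23$ ($M{\left(K \right)} = -2 - -25 = -2 + 25 = 23$)
$E{\left(I \right)} = 2 I$
$o = 63915$ ($o = -2 + \left(147316 - 83399\right) = -2 + 63917 = 63915$)
$\left(o + E{\left(M{\left(F \right)} \right)}\right) - 212768 = \left(63915 + 2 \cdot 23\right) - 212768 = \left(63915 + 46\right) - 212768 = 63961 - 212768 = -148807$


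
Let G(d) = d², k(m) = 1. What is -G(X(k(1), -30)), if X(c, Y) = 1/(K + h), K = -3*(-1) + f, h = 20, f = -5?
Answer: -1/324 ≈ -0.0030864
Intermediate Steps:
K = -2 (K = -3*(-1) - 5 = 3 - 5 = -2)
X(c, Y) = 1/18 (X(c, Y) = 1/(-2 + 20) = 1/18)
-G(X(k(1), -30)) = -(1/18)² = -1*1/324 = -1/324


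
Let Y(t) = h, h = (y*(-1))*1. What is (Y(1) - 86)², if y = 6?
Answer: 8464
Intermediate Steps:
h = -6 (h = (6*(-1))*1 = -6*1 = -6)
Y(t) = -6
(Y(1) - 86)² = (-6 - 86)² = (-92)² = 8464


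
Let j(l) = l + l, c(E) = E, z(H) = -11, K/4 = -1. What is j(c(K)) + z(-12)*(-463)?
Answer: 5085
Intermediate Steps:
K = -4 (K = 4*(-1) = -4)
j(l) = 2*l
j(c(K)) + z(-12)*(-463) = 2*(-4) - 11*(-463) = -8 + 5093 = 5085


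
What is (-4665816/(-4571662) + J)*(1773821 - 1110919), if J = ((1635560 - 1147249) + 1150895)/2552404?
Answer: 1607781231814508559/1458591046931 ≈ 1.1023e+6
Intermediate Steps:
J = 819603/1276202 (J = (488311 + 1150895)*(1/2552404) = 1639206*(1/2552404) = 819603/1276202 ≈ 0.64222)
(-4665816/(-4571662) + J)*(1773821 - 1110919) = (-4665816/(-4571662) + 819603/1276202)*(1773821 - 1110919) = (-4665816*(-1/4571662) + 819603/1276202)*662902 = (2332908/2285831 + 819603/1276202)*662902 = (4850735800509/2917182093862)*662902 = 1607781231814508559/1458591046931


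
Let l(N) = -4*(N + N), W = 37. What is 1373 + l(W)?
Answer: 1077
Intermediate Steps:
l(N) = -8*N
1373 + l(W) = 1373 - 8*37 = 1373 - 296 = 1077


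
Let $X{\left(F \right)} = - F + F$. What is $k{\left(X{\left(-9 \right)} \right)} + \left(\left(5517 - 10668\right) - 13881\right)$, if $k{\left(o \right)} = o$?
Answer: $-19032$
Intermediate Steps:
$X{\left(F \right)} = 0$
$k{\left(X{\left(-9 \right)} \right)} + \left(\left(5517 - 10668\right) - 13881\right) = 0 + \left(\left(5517 - 10668\right) - 13881\right) = 0 - 19032 = -19032$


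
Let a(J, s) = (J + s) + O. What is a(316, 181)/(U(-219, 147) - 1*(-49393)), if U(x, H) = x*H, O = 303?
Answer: 2/43 ≈ 0.046512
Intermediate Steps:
U(x, H) = H*x
a(J, s) = 303 + J + s (a(J, s) = (J + s) + 303 = 303 + J + s)
a(316, 181)/(U(-219, 147) - 1*(-49393)) = (303 + 316 + 181)/(147*(-219) - 1*(-49393)) = 800/(-32193 + 49393) = 800/17200 = 800*(1/17200) = 2/43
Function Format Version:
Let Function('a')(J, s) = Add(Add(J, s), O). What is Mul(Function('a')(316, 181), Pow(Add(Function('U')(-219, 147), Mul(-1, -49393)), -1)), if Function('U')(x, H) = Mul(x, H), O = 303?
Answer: Rational(2, 43) ≈ 0.046512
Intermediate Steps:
Function('U')(x, H) = Mul(H, x)
Function('a')(J, s) = Add(303, J, s) (Function('a')(J, s) = Add(Add(J, s), 303) = Add(303, J, s))
Mul(Function('a')(316, 181), Pow(Add(Function('U')(-219, 147), Mul(-1, -49393)), -1)) = Mul(Add(303, 316, 181), Pow(Add(Mul(147, -219), Mul(-1, -49393)), -1)) = Mul(800, Pow(Add(-32193, 49393), -1)) = Mul(800, Pow(17200, -1)) = Mul(800, Rational(1, 17200)) = Rational(2, 43)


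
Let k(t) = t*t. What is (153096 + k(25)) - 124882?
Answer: 28839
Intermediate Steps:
k(t) = t²
(153096 + k(25)) - 124882 = (153096 + 25²) - 124882 = (153096 + 625) - 124882 = 153721 - 124882 = 28839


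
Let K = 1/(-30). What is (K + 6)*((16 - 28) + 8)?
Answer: -358/15 ≈ -23.867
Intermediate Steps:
K = -1/30 ≈ -0.033333
(K + 6)*((16 - 28) + 8) = (-1/30 + 6)*((16 - 28) + 8) = 179*(-12 + 8)/30 = (179/30)*(-4) = -358/15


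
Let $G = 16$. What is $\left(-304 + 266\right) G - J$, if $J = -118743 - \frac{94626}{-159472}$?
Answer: $\frac{9419565047}{79736} \approx 1.1813 \cdot 10^{5}$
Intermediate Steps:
$J = - \frac{9468044535}{79736}$ ($J = -118743 - 94626 \left(- \frac{1}{159472}\right) = -118743 - - \frac{47313}{79736} = -118743 + \frac{47313}{79736} = - \frac{9468044535}{79736} \approx -1.1874 \cdot 10^{5}$)
$\left(-304 + 266\right) G - J = \left(-304 + 266\right) 16 - - \frac{9468044535}{79736} = \left(-38\right) 16 + \frac{9468044535}{79736} = -608 + \frac{9468044535}{79736} = \frac{9419565047}{79736}$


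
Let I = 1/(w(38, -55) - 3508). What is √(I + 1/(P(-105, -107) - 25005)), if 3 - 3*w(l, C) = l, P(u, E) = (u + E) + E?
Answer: I*√5784513328399/133698058 ≈ 0.017989*I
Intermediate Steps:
P(u, E) = u + 2*E (P(u, E) = (E + u) + E = u + 2*E)
w(l, C) = 1 - l/3
I = -3/10559 (I = 1/((1 - ⅓*38) - 3508) = 1/((1 - 38/3) - 3508) = 1/(-35/3 - 3508) = 1/(-10559/3) = -3/10559 ≈ -0.00028412)
√(I + 1/(P(-105, -107) - 25005)) = √(-3/10559 + 1/((-105 + 2*(-107)) - 25005)) = √(-3/10559 + 1/((-105 - 214) - 25005)) = √(-3/10559 + 1/(-319 - 25005)) = √(-3/10559 + 1/(-25324)) = √(-3/10559 - 1/25324) = √(-86531/267396116) = I*√5784513328399/133698058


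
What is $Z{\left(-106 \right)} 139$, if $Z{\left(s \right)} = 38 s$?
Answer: $-559892$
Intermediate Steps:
$Z{\left(-106 \right)} 139 = 38 \left(-106\right) 139 = \left(-4028\right) 139 = -559892$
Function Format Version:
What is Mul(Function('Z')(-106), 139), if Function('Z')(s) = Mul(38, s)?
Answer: -559892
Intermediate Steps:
Mul(Function('Z')(-106), 139) = Mul(Mul(38, -106), 139) = Mul(-4028, 139) = -559892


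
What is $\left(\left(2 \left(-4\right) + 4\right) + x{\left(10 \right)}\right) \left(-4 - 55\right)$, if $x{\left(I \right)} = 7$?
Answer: $-177$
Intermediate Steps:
$\left(\left(2 \left(-4\right) + 4\right) + x{\left(10 \right)}\right) \left(-4 - 55\right) = \left(\left(2 \left(-4\right) + 4\right) + 7\right) \left(-4 - 55\right) = \left(\left(-8 + 4\right) + 7\right) \left(-4 - 55\right) = \left(-4 + 7\right) \left(-59\right) = 3 \left(-59\right) = -177$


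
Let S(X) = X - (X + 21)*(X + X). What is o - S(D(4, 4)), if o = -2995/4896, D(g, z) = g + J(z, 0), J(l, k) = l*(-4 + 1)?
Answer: -982195/4896 ≈ -200.61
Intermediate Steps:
J(l, k) = -3*l (J(l, k) = l*(-3) = -3*l)
D(g, z) = g - 3*z
S(X) = X - 2*X*(21 + X) (S(X) = X - (21 + X)*2*X = X - 2*X*(21 + X))
o = -2995/4896 (o = -2995*1/4896 = -2995/4896 ≈ -0.61172)
o - S(D(4, 4)) = -2995/4896 - (-1)*(4 - 3*4)*(41 + 2*(4 - 3*4)) = -2995/4896 - (-1)*(4 - 12)*(41 + 2*(4 - 12)) = -2995/4896 - (-1)*(-8)*(41 + 2*(-8)) = -2995/4896 - (-1)*(-8)*(41 - 16) = -2995/4896 - (-1)*(-8)*25 = -2995/4896 - 1*200 = -2995/4896 - 200 = -982195/4896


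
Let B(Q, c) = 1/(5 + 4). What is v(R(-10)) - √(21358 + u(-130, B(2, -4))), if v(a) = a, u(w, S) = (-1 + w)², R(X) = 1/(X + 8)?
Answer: -½ - √38519 ≈ -196.76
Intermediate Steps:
R(X) = 1/(8 + X)
B(Q, c) = ⅑ (B(Q, c) = 1/9 = ⅑)
v(R(-10)) - √(21358 + u(-130, B(2, -4))) = 1/(8 - 10) - √(21358 + (-1 - 130)²) = 1/(-2) - √(21358 + (-131)²) = -½ - √(21358 + 17161) = -½ - √38519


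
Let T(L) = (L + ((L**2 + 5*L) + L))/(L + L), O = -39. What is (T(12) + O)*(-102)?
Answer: 3009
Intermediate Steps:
T(L) = (L**2 + 7*L)/(2*L) (T(L) = (L + (L**2 + 6*L))/((2*L)) = (L**2 + 7*L)*(1/(2*L)) = (L**2 + 7*L)/(2*L))
(T(12) + O)*(-102) = ((7/2 + (1/2)*12) - 39)*(-102) = ((7/2 + 6) - 39)*(-102) = (19/2 - 39)*(-102) = -59/2*(-102) = 3009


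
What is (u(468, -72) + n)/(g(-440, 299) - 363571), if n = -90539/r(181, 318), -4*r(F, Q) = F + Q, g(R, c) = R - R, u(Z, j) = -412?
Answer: -156568/181421929 ≈ -0.00086300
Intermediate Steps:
g(R, c) = 0
r(F, Q) = -F/4 - Q/4 (r(F, Q) = -(F + Q)/4 = -F/4 - Q/4)
n = 362156/499 (n = -90539/(-¼*181 - ¼*318) = -90539/(-181/4 - 159/2) = -90539/(-499/4) = -90539*(-4/499) = 362156/499 ≈ 725.76)
(u(468, -72) + n)/(g(-440, 299) - 363571) = (-412 + 362156/499)/(0 - 363571) = (156568/499)/(-363571) = (156568/499)*(-1/363571) = -156568/181421929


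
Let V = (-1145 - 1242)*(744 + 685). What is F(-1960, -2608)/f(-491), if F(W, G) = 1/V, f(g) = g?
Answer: 1/1674812293 ≈ 5.9708e-10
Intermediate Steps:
V = -3411023 (V = -2387*1429 = -3411023)
F(W, G) = -1/3411023 (F(W, G) = 1/(-3411023) = -1/3411023)
F(-1960, -2608)/f(-491) = -1/3411023/(-491) = -1/3411023*(-1/491) = 1/1674812293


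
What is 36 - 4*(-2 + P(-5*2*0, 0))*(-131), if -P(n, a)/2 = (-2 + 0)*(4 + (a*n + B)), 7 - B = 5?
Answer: 11564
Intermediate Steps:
B = 2 (B = 7 - 1*5 = 7 - 5 = 2)
P(n, a) = 24 + 4*a*n (P(n, a) = -2*(-2 + 0)*(4 + (a*n + 2)) = -(-4)*(4 + (2 + a*n)) = -(-4)*(6 + a*n) = -2*(-12 - 2*a*n) = 24 + 4*a*n)
36 - 4*(-2 + P(-5*2*0, 0))*(-131) = 36 - 4*(-2 + (24 + 4*0*(-5*2*0)))*(-131) = 36 - 4*(-2 + (24 + 4*0*(-10*0)))*(-131) = 36 - 4*(-2 + (24 + 4*0*0))*(-131) = 36 - 4*(-2 + (24 + 0))*(-131) = 36 - 4*(-2 + 24)*(-131) = 36 - 4*22*(-131) = 36 - 88*(-131) = 36 + 11528 = 11564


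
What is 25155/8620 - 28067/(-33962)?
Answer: 109625165/29275244 ≈ 3.7446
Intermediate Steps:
25155/8620 - 28067/(-33962) = 25155*(1/8620) - 28067*(-1/33962) = 5031/1724 + 28067/33962 = 109625165/29275244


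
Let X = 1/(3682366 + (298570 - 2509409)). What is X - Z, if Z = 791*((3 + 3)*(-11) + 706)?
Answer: -744945828479/1471527 ≈ -5.0624e+5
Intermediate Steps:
Z = 506240 (Z = 791*(6*(-11) + 706) = 791*(-66 + 706) = 791*640 = 506240)
X = 1/1471527 (X = 1/(3682366 - 2210839) = 1/1471527 ≈ 6.7957e-7)
X - Z = 1/1471527 - 1*506240 = 1/1471527 - 506240 = -744945828479/1471527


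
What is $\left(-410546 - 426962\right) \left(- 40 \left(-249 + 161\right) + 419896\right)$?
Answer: $-354614287328$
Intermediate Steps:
$\left(-410546 - 426962\right) \left(- 40 \left(-249 + 161\right) + 419896\right) = - 837508 \left(\left(-40\right) \left(-88\right) + 419896\right) = - 837508 \left(3520 + 419896\right) = \left(-837508\right) 423416 = -354614287328$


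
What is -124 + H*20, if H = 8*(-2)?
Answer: -444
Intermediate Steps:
H = -16
-124 + H*20 = -124 - 16*20 = -124 - 320 = -444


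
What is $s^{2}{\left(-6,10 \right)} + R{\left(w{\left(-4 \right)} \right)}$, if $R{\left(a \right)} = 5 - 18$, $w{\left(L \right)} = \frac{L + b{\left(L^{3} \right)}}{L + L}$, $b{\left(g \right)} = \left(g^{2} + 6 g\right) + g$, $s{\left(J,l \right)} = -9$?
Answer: $68$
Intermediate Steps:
$b{\left(g \right)} = g^{2} + 7 g$
$w{\left(L \right)} = \frac{L + L^{3} \left(7 + L^{3}\right)}{2 L}$ ($w{\left(L \right)} = \frac{L + L^{3} \left(7 + L^{3}\right)}{L + L} = \frac{L + L^{3} \left(7 + L^{3}\right)}{2 L}$)
$R{\left(a \right)} = -13$
$s^{2}{\left(-6,10 \right)} + R{\left(w{\left(-4 \right)} \right)} = \left(-9\right)^{2} - 13 = 81 - 13 = 68$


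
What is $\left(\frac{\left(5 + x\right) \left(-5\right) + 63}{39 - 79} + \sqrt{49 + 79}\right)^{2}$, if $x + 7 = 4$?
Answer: $\frac{207609}{1600} - \frac{106 \sqrt{2}}{5} \approx 99.774$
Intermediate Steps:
$x = -3$ ($x = -7 + 4 = -3$)
$\left(\frac{\left(5 + x\right) \left(-5\right) + 63}{39 - 79} + \sqrt{49 + 79}\right)^{2} = \left(\frac{\left(5 - 3\right) \left(-5\right) + 63}{39 - 79} + \sqrt{49 + 79}\right)^{2} = \left(\frac{2 \left(-5\right) + 63}{-40} + \sqrt{128}\right)^{2} = \left(\left(-10 + 63\right) \left(- \frac{1}{40}\right) + 8 \sqrt{2}\right)^{2} = \left(53 \left(- \frac{1}{40}\right) + 8 \sqrt{2}\right)^{2} = \left(- \frac{53}{40} + 8 \sqrt{2}\right)^{2}$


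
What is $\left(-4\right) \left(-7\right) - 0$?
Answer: $28$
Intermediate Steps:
$\left(-4\right) \left(-7\right) - 0 = 28 + 0 = 28$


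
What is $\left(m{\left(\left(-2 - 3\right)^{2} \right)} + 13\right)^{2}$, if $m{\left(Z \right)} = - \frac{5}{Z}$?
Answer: $\frac{4096}{25} \approx 163.84$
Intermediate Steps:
$\left(m{\left(\left(-2 - 3\right)^{2} \right)} + 13\right)^{2} = \left(- \frac{5}{\left(-2 - 3\right)^{2}} + 13\right)^{2} = \left(- \frac{5}{\left(-5\right)^{2}} + 13\right)^{2} = \left(- \frac{5}{25} + 13\right)^{2} = \left(\left(-5\right) \frac{1}{25} + 13\right)^{2} = \left(- \frac{1}{5} + 13\right)^{2} = \left(\frac{64}{5}\right)^{2} = \frac{4096}{25}$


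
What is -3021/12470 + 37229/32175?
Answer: 73408991/80244450 ≈ 0.91482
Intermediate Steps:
-3021/12470 + 37229/32175 = 73408991/80244450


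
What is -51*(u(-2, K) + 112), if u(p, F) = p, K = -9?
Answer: -5610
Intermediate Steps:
-51*(u(-2, K) + 112) = -51*(-2 + 112) = -51*110 = -5610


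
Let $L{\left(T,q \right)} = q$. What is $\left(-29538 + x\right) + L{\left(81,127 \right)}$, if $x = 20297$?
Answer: $-9114$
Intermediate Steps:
$\left(-29538 + x\right) + L{\left(81,127 \right)} = \left(-29538 + 20297\right) + 127 = -9241 + 127 = -9114$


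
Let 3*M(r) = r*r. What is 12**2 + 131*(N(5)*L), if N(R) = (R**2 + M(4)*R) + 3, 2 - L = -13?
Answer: 107564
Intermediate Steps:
M(r) = r**2/3 (M(r) = (r*r)/3 = r**2/3)
L = 15 (L = 2 - 1*(-13) = 2 + 13 = 15)
N(R) = 3 + R**2 + 16*R/3 (N(R) = (R**2 + ((1/3)*4**2)*R) + 3 = (R**2 + ((1/3)*16)*R) + 3 = (R**2 + 16*R/3) + 3 = 3 + R**2 + 16*R/3)
12**2 + 131*(N(5)*L) = 12**2 + 131*((3 + 5**2 + (16/3)*5)*15) = 144 + 131*((3 + 25 + 80/3)*15) = 144 + 131*((164/3)*15) = 144 + 131*820 = 144 + 107420 = 107564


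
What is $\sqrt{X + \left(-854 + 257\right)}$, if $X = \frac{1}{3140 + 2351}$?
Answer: $\frac{i \sqrt{62284394}}{323} \approx 24.434 i$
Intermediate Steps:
$X = \frac{1}{5491} \approx 0.00018212$
$\sqrt{X + \left(-854 + 257\right)} = \sqrt{\frac{1}{5491} + \left(-854 + 257\right)} = \sqrt{\frac{1}{5491} - 597} = \sqrt{- \frac{3278126}{5491}} = \frac{i \sqrt{62284394}}{323}$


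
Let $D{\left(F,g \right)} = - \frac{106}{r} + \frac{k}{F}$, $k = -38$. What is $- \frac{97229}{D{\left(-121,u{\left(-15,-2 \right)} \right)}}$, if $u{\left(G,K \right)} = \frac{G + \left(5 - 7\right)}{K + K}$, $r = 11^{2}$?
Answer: $\frac{11764709}{68} \approx 1.7301 \cdot 10^{5}$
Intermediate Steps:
$r = 121$
$u{\left(G,K \right)} = \frac{-2 + G}{2 K}$ ($u{\left(G,K \right)} = \frac{G - 2}{2 K} = \left(-2 + G\right) \frac{1}{2 K} = \frac{-2 + G}{2 K}$)
$D{\left(F,g \right)} = - \frac{106}{121} - \frac{38}{F}$
$- \frac{97229}{D{\left(-121,u{\left(-15,-2 \right)} \right)}} = - \frac{97229}{- \frac{106}{121} - \frac{38}{-121}} = - \frac{97229}{- \frac{106}{121} - - \frac{38}{121}} = - \frac{97229}{- \frac{106}{121} + \frac{38}{121}} = - \frac{97229}{- \frac{68}{121}} = \left(-97229\right) \left(- \frac{121}{68}\right) = \frac{11764709}{68}$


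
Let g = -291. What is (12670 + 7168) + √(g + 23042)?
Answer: 19838 + √22751 ≈ 19989.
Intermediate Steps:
(12670 + 7168) + √(g + 23042) = (12670 + 7168) + √(-291 + 23042) = 19838 + √22751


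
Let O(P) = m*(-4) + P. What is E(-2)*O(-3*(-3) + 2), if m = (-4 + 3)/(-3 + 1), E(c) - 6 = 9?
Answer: 135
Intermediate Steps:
E(c) = 15 (E(c) = 6 + 9 = 15)
m = ½ (m = -1/(-2) = -1*(-½) = ½ ≈ 0.50000)
O(P) = -2 + P (O(P) = (½)*(-4) + P = -2 + P)
E(-2)*O(-3*(-3) + 2) = 15*(-2 + (-3*(-3) + 2)) = 15*(-2 + (9 + 2)) = 15*(-2 + 11) = 15*9 = 135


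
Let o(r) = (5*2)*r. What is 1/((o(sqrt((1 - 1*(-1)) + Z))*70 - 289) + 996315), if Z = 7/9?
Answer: 3/2991578 ≈ 1.0028e-6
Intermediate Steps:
Z = 7/9 (Z = 7*(1/9) = 7/9 ≈ 0.77778)
o(r) = 10*r
1/((o(sqrt((1 - 1*(-1)) + Z))*70 - 289) + 996315) = 1/(((10*sqrt((1 - 1*(-1)) + 7/9))*70 - 289) + 996315) = 1/(((10*sqrt((1 + 1) + 7/9))*70 - 289) + 996315) = 1/(((10*sqrt(2 + 7/9))*70 - 289) + 996315) = 1/(((10*sqrt(25/9))*70 - 289) + 996315) = 1/(((10*(5/3))*70 - 289) + 996315) = 1/(((50/3)*70 - 289) + 996315) = 1/((3500/3 - 289) + 996315) = 1/(2633/3 + 996315) = 1/(2991578/3) = 3/2991578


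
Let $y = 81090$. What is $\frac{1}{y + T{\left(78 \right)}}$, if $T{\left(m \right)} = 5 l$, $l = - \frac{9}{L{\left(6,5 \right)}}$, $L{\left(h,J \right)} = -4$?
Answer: $\frac{4}{324405} \approx 1.233 \cdot 10^{-5}$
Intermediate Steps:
$l = \frac{9}{4}$ ($l = - \frac{9}{-4} = \left(-9\right) \left(- \frac{1}{4}\right) = \frac{9}{4} \approx 2.25$)
$T{\left(m \right)} = \frac{45}{4}$ ($T{\left(m \right)} = 5 \cdot \frac{9}{4} = \frac{45}{4}$)
$\frac{1}{y + T{\left(78 \right)}} = \frac{1}{81090 + \frac{45}{4}} = \frac{1}{\frac{324405}{4}} = \frac{4}{324405}$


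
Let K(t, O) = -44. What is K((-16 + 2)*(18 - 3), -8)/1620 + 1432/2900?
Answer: 27403/58725 ≈ 0.46663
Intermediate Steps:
K((-16 + 2)*(18 - 3), -8)/1620 + 1432/2900 = -44/1620 + 1432/2900 = -44*1/1620 + 1432*(1/2900) = -11/405 + 358/725 = 27403/58725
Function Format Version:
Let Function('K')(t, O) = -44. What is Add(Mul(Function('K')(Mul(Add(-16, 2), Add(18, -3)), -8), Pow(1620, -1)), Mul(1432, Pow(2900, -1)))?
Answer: Rational(27403, 58725) ≈ 0.46663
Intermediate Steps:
Add(Mul(Function('K')(Mul(Add(-16, 2), Add(18, -3)), -8), Pow(1620, -1)), Mul(1432, Pow(2900, -1))) = Add(Mul(-44, Pow(1620, -1)), Mul(1432, Pow(2900, -1))) = Add(Mul(-44, Rational(1, 1620)), Mul(1432, Rational(1, 2900))) = Add(Rational(-11, 405), Rational(358, 725)) = Rational(27403, 58725)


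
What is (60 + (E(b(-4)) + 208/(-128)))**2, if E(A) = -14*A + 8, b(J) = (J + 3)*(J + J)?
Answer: 133225/64 ≈ 2081.6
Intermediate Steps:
b(J) = 2*J*(3 + J) (b(J) = (3 + J)*(2*J) = 2*J*(3 + J))
E(A) = 8 - 14*A
(60 + (E(b(-4)) + 208/(-128)))**2 = (60 + ((8 - 28*(-4)*(3 - 4)) + 208/(-128)))**2 = (60 + ((8 - 28*(-4)*(-1)) + 208*(-1/128)))**2 = (60 + ((8 - 14*8) - 13/8))**2 = (60 + ((8 - 112) - 13/8))**2 = (60 + (-104 - 13/8))**2 = (60 - 845/8)**2 = (-365/8)**2 = 133225/64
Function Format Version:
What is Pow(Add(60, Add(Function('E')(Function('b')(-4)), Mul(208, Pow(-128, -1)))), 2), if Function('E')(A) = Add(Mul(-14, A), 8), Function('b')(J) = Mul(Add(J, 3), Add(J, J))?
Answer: Rational(133225, 64) ≈ 2081.6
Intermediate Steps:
Function('b')(J) = Mul(2, J, Add(3, J)) (Function('b')(J) = Mul(Add(3, J), Mul(2, J)) = Mul(2, J, Add(3, J)))
Function('E')(A) = Add(8, Mul(-14, A))
Pow(Add(60, Add(Function('E')(Function('b')(-4)), Mul(208, Pow(-128, -1)))), 2) = Pow(Add(60, Add(Add(8, Mul(-14, Mul(2, -4, Add(3, -4)))), Mul(208, Pow(-128, -1)))), 2) = Pow(Add(60, Add(Add(8, Mul(-14, Mul(2, -4, -1))), Mul(208, Rational(-1, 128)))), 2) = Pow(Add(60, Add(Add(8, Mul(-14, 8)), Rational(-13, 8))), 2) = Pow(Add(60, Add(Add(8, -112), Rational(-13, 8))), 2) = Pow(Add(60, Add(-104, Rational(-13, 8))), 2) = Pow(Add(60, Rational(-845, 8)), 2) = Pow(Rational(-365, 8), 2) = Rational(133225, 64)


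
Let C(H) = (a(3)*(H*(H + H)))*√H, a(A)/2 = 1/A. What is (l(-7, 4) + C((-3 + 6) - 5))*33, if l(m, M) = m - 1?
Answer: -264 + 176*I*√2 ≈ -264.0 + 248.9*I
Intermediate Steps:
a(A) = 2/A
l(m, M) = -1 + m
C(H) = 4*H^(5/2)/3 (C(H) = ((2/3)*(H*(H + H)))*√H = ((2*(⅓))*(H*(2*H)))*√H = (2*(2*H²)/3)*√H = (4*H²/3)*√H = 4*H^(5/2)/3)
(l(-7, 4) + C((-3 + 6) - 5))*33 = ((-1 - 7) + 4*((-3 + 6) - 5)^(5/2)/3)*33 = (-8 + 4*(3 - 5)^(5/2)/3)*33 = (-8 + 4*(-2)^(5/2)/3)*33 = (-8 + 4*(4*I*√2)/3)*33 = (-8 + 16*I*√2/3)*33 = -264 + 176*I*√2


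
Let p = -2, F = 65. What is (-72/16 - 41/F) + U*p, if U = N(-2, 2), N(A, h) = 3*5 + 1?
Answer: -4827/130 ≈ -37.131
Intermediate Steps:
N(A, h) = 16 (N(A, h) = 15 + 1 = 16)
U = 16
(-72/16 - 41/F) + U*p = (-72/16 - 41/65) + 16*(-2) = (-72*1/16 - 41*1/65) - 32 = (-9/2 - 41/65) - 32 = -667/130 - 32 = -4827/130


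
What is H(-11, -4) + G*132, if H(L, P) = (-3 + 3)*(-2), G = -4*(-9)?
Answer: 4752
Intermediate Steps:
G = 36
H(L, P) = 0 (H(L, P) = 0*(-2) = 0)
H(-11, -4) + G*132 = 0 + 36*132 = 0 + 4752 = 4752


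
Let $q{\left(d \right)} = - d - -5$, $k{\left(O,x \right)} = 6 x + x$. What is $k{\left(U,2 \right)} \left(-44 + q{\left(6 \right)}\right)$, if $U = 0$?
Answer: $-630$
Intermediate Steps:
$k{\left(O,x \right)} = 7 x$
$q{\left(d \right)} = 5 - d$ ($q{\left(d \right)} = - d + 5 = 5 - d$)
$k{\left(U,2 \right)} \left(-44 + q{\left(6 \right)}\right) = 7 \cdot 2 \left(-44 + \left(5 - 6\right)\right) = 14 \left(-44 + \left(5 - 6\right)\right) = 14 \left(-44 - 1\right) = 14 \left(-45\right) = -630$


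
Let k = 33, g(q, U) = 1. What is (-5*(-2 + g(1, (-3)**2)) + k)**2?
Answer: 1444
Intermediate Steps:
(-5*(-2 + g(1, (-3)**2)) + k)**2 = (-5*(-2 + 1) + 33)**2 = (-5*(-1) + 33)**2 = (5 + 33)**2 = 38**2 = 1444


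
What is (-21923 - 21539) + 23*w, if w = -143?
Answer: -46751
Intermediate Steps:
(-21923 - 21539) + 23*w = (-21923 - 21539) + 23*(-143) = -43462 - 3289 = -46751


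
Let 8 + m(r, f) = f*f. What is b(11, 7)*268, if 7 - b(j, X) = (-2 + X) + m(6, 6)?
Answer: -6968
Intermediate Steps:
m(r, f) = -8 + f² (m(r, f) = -8 + f*f = -8 + f²)
b(j, X) = -19 - X (b(j, X) = 7 - ((-2 + X) + (-8 + 6²)) = 7 - ((-2 + X) + (-8 + 36)) = 7 - ((-2 + X) + 28) = 7 - (26 + X) = 7 + (-26 - X) = -19 - X)
b(11, 7)*268 = (-19 - 1*7)*268 = (-19 - 7)*268 = -26*268 = -6968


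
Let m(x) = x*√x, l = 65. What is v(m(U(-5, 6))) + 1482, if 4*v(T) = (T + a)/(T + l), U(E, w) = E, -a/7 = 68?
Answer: 5151197/3480 - 541*I*√5/3480 ≈ 1480.2 - 0.34762*I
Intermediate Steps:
a = -476 (a = -7*68 = -476)
m(x) = x^(3/2)
v(T) = (-476 + T)/(4*(65 + T)) (v(T) = ((T - 476)/(T + 65))/4 = ((-476 + T)/(65 + T))/4 = (-476 + T)/(4*(65 + T)))
v(m(U(-5, 6))) + 1482 = (-476 + (-5)^(3/2))/(4*(65 + (-5)^(3/2))) + 1482 = (-476 - 5*I*√5)/(4*(65 - 5*I*√5)) + 1482 = 1482 + (-476 - 5*I*√5)/(4*(65 - 5*I*√5))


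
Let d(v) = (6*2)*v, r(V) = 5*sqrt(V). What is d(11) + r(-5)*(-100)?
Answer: 132 - 500*I*sqrt(5) ≈ 132.0 - 1118.0*I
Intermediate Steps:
d(v) = 12*v
d(11) + r(-5)*(-100) = 12*11 + (5*sqrt(-5))*(-100) = 132 + (5*(I*sqrt(5)))*(-100) = 132 + (5*I*sqrt(5))*(-100) = 132 - 500*I*sqrt(5)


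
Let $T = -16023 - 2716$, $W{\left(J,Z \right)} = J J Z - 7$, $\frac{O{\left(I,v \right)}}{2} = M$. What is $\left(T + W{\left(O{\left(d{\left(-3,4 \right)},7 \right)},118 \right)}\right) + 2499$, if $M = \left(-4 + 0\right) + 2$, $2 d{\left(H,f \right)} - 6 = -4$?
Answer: $-14359$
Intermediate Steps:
$d{\left(H,f \right)} = 1$ ($d{\left(H,f \right)} = 3 + \frac{1}{2} \left(-4\right) = 3 - 2 = 1$)
$M = -2$ ($M = -4 + 2 = -2$)
$O{\left(I,v \right)} = -4$ ($O{\left(I,v \right)} = 2 \left(-2\right) = -4$)
$W{\left(J,Z \right)} = -7 + Z J^{2}$ ($W{\left(J,Z \right)} = J^{2} Z - 7 = Z J^{2} - 7 = -7 + Z J^{2}$)
$T = -18739$
$\left(T + W{\left(O{\left(d{\left(-3,4 \right)},7 \right)},118 \right)}\right) + 2499 = \left(-18739 - \left(7 - 118 \left(-4\right)^{2}\right)\right) + 2499 = \left(-18739 + \left(-7 + 118 \cdot 16\right)\right) + 2499 = \left(-18739 + \left(-7 + 1888\right)\right) + 2499 = \left(-18739 + 1881\right) + 2499 = -16858 + 2499 = -14359$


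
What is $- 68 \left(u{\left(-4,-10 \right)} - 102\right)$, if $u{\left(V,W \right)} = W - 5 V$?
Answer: $6256$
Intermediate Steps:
$- 68 \left(u{\left(-4,-10 \right)} - 102\right) = - 68 \left(\left(-10 - -20\right) - 102\right) = - 68 \left(\left(-10 + 20\right) - 102\right) = - 68 \left(10 - 102\right) = \left(-68\right) \left(-92\right) = 6256$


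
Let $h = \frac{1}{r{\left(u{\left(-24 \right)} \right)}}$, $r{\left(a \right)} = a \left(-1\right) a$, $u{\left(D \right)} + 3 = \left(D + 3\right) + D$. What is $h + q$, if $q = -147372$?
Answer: $- \frac{339545089}{2304} \approx -1.4737 \cdot 10^{5}$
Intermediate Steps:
$u{\left(D \right)} = 2 D$ ($u{\left(D \right)} = -3 + \left(\left(D + 3\right) + D\right) = -3 + \left(\left(3 + D\right) + D\right) = -3 + \left(3 + 2 D\right) = 2 D$)
$r{\left(a \right)} = - a^{2}$ ($r{\left(a \right)} = - a a = - a^{2}$)
$h = - \frac{1}{2304}$ ($h = \frac{1}{\left(-1\right) \left(2 \left(-24\right)\right)^{2}} = \frac{1}{\left(-1\right) \left(-48\right)^{2}} = \frac{1}{\left(-1\right) 2304} = \frac{1}{-2304} = - \frac{1}{2304} \approx -0.00043403$)
$h + q = - \frac{1}{2304} - 147372 = - \frac{339545089}{2304}$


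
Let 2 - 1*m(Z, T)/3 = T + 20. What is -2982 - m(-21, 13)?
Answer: -2889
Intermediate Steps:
m(Z, T) = -54 - 3*T (m(Z, T) = 6 - 3*(T + 20) = 6 - 3*(20 + T) = 6 + (-60 - 3*T) = -54 - 3*T)
-2982 - m(-21, 13) = -2982 - (-54 - 3*13) = -2982 - (-54 - 39) = -2982 - 1*(-93) = -2982 + 93 = -2889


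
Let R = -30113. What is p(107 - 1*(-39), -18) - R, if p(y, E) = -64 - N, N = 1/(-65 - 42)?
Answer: 3215244/107 ≈ 30049.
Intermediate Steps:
N = -1/107 (N = 1/(-107) = -1/107 ≈ -0.0093458)
p(y, E) = -6847/107 (p(y, E) = -64 - 1*(-1/107) = -64 + 1/107 = -6847/107)
p(107 - 1*(-39), -18) - R = -6847/107 - 1*(-30113) = -6847/107 + 30113 = 3215244/107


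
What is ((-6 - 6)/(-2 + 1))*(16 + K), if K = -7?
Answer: 108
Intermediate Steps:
((-6 - 6)/(-2 + 1))*(16 + K) = ((-6 - 6)/(-2 + 1))*(16 - 7) = -12/(-1)*9 = -12*(-1)*9 = 12*9 = 108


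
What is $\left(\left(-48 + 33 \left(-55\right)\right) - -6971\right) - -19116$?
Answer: $24224$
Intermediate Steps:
$\left(\left(-48 + 33 \left(-55\right)\right) - -6971\right) - -19116 = \left(\left(-48 - 1815\right) + 6971\right) + 19116 = \left(-1863 + 6971\right) + 19116 = 5108 + 19116 = 24224$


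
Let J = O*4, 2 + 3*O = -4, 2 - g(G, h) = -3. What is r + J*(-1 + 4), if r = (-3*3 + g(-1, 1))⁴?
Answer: 232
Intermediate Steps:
g(G, h) = 5 (g(G, h) = 2 - 1*(-3) = 2 + 3 = 5)
O = -2 (O = -⅔ + (⅓)*(-4) = -⅔ - 4/3 = -2)
J = -8 (J = -2*4 = -8)
r = 256 (r = (-3*3 + 5)⁴ = (-9 + 5)⁴ = (-4)⁴ = 256)
r + J*(-1 + 4) = 256 - 8*(-1 + 4) = 256 - 8*3 = 256 - 24 = 232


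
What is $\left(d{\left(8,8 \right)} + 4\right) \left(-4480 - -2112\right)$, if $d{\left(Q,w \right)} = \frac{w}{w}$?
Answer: $-11840$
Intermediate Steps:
$d{\left(Q,w \right)} = 1$
$\left(d{\left(8,8 \right)} + 4\right) \left(-4480 - -2112\right) = \left(1 + 4\right) \left(-4480 - -2112\right) = 5 \left(-4480 + 2112\right) = 5 \left(-2368\right) = -11840$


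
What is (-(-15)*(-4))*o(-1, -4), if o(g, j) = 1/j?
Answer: 15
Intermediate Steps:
(-(-15)*(-4))*o(-1, -4) = -(-15)*(-4)/(-4) = -3*20*(-1/4) = -60*(-1/4) = 15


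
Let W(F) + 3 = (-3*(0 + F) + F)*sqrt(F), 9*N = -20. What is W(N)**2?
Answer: (81 - 80*I*sqrt(5))**2/729 ≈ -34.896 - 39.752*I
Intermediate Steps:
N = -20/9 (N = (1/9)*(-20) = -20/9 ≈ -2.2222)
W(F) = -3 - 2*F**(3/2) (W(F) = -3 + (-3*(0 + F) + F)*sqrt(F) = -3 + (-3*F + F)*sqrt(F) = -3 + (-2*F)*sqrt(F) = -3 - 2*F**(3/2))
W(N)**2 = (-3 - (-80)*I*sqrt(5)/27)**2 = (-3 + 80*I*sqrt(5)/27)**2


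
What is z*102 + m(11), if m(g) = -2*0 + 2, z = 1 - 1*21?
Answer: -2038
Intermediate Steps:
z = -20 (z = 1 - 21 = -20)
m(g) = 2 (m(g) = 0 + 2 = 2)
z*102 + m(11) = -20*102 + 2 = -2040 + 2 = -2038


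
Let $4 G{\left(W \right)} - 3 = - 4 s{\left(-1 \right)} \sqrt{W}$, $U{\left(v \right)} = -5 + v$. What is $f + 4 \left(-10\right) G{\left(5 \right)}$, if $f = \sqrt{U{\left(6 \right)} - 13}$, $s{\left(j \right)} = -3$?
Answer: $-30 - 120 \sqrt{5} + 2 i \sqrt{3} \approx -298.33 + 3.4641 i$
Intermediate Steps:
$f = 2 i \sqrt{3}$ ($f = \sqrt{\left(-5 + 6\right) - 13} = \sqrt{1 - 13} = \sqrt{-12} = 2 i \sqrt{3} \approx 3.4641 i$)
$G{\left(W \right)} = \frac{3}{4} + 3 \sqrt{W}$ ($G{\left(W \right)} = \frac{3}{4} + \frac{\left(-4\right) \left(-3\right) \sqrt{W}}{4} = \frac{3}{4} + \frac{12 \sqrt{W}}{4} = \frac{3}{4} + 3 \sqrt{W}$)
$f + 4 \left(-10\right) G{\left(5 \right)} = 2 i \sqrt{3} + 4 \left(-10\right) \left(\frac{3}{4} + 3 \sqrt{5}\right) = 2 i \sqrt{3} - 40 \left(\frac{3}{4} + 3 \sqrt{5}\right) = 2 i \sqrt{3} - \left(30 + 120 \sqrt{5}\right) = -30 - 120 \sqrt{5} + 2 i \sqrt{3}$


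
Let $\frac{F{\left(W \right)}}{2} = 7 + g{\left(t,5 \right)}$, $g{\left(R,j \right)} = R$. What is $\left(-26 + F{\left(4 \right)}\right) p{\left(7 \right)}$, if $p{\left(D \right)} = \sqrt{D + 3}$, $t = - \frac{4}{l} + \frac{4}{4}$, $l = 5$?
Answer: $- \frac{58 \sqrt{10}}{5} \approx -36.682$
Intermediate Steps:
$t = \frac{1}{5}$ ($t = - \frac{4}{5} + \frac{4}{4} = \left(-4\right) \frac{1}{5} + 4 \cdot \frac{1}{4} = - \frac{4}{5} + 1 = \frac{1}{5} \approx 0.2$)
$p{\left(D \right)} = \sqrt{3 + D}$
$F{\left(W \right)} = \frac{72}{5}$ ($F{\left(W \right)} = 2 \left(7 + \frac{1}{5}\right) = 2 \cdot \frac{36}{5} = \frac{72}{5}$)
$\left(-26 + F{\left(4 \right)}\right) p{\left(7 \right)} = \left(-26 + \frac{72}{5}\right) \sqrt{3 + 7} = - \frac{58 \sqrt{10}}{5}$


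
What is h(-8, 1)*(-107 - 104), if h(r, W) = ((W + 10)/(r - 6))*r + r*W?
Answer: 2532/7 ≈ 361.71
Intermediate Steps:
h(r, W) = W*r + r*(10 + W)/(-6 + r) (h(r, W) = ((10 + W)/(-6 + r))*r + W*r = r*(10 + W)/(-6 + r) + W*r = W*r + r*(10 + W)/(-6 + r))
h(-8, 1)*(-107 - 104) = (-8*(10 - 5*1 + 1*(-8))/(-6 - 8))*(-107 - 104) = -8*(10 - 5 - 8)/(-14)*(-211) = -8*(-1/14)*(-3)*(-211) = -12/7*(-211) = 2532/7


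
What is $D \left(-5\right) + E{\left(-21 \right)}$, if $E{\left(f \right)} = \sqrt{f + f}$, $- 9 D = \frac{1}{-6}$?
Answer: $- \frac{5}{54} + i \sqrt{42} \approx -0.092593 + 6.4807 i$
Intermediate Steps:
$D = \frac{1}{54}$ ($D = - \frac{1}{9 \left(-6\right)} = \left(- \frac{1}{9}\right) \left(- \frac{1}{6}\right) = \frac{1}{54} \approx 0.018519$)
$E{\left(f \right)} = \sqrt{2} \sqrt{f}$ ($E{\left(f \right)} = \sqrt{2 f} = \sqrt{2} \sqrt{f}$)
$D \left(-5\right) + E{\left(-21 \right)} = \frac{1}{54} \left(-5\right) + \sqrt{2} \sqrt{-21} = - \frac{5}{54} + \sqrt{2} i \sqrt{21} = - \frac{5}{54} + i \sqrt{42}$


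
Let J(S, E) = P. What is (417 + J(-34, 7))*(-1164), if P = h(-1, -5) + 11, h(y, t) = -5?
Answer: -492372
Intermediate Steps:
P = 6 (P = -5 + 11 = 6)
J(S, E) = 6
(417 + J(-34, 7))*(-1164) = (417 + 6)*(-1164) = 423*(-1164) = -492372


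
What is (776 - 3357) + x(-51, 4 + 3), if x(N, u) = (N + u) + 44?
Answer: -2581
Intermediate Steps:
x(N, u) = 44 + N + u
(776 - 3357) + x(-51, 4 + 3) = (776 - 3357) + (44 - 51 + (4 + 3)) = -2581 + (44 - 51 + 7) = -2581 + 0 = -2581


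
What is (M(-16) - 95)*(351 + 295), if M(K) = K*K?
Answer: 104006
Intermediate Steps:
M(K) = K²
(M(-16) - 95)*(351 + 295) = ((-16)² - 95)*(351 + 295) = (256 - 95)*646 = 161*646 = 104006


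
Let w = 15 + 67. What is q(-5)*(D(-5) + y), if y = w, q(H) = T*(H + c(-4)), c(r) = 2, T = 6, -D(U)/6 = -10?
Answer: -2556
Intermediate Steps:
D(U) = 60 (D(U) = -6*(-10) = 60)
w = 82
q(H) = 12 + 6*H (q(H) = 6*(H + 2) = 6*(2 + H) = 12 + 6*H)
y = 82
q(-5)*(D(-5) + y) = (12 + 6*(-5))*(60 + 82) = (12 - 30)*142 = -18*142 = -2556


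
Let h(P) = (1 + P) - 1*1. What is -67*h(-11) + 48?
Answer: 785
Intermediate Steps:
h(P) = P (h(P) = (1 + P) - 1 = P)
-67*h(-11) + 48 = -67*(-11) + 48 = 737 + 48 = 785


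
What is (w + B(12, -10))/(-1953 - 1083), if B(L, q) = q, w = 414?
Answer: -101/759 ≈ -0.13307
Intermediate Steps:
(w + B(12, -10))/(-1953 - 1083) = (414 - 10)/(-1953 - 1083) = 404/(-3036) = 404*(-1/3036) = -101/759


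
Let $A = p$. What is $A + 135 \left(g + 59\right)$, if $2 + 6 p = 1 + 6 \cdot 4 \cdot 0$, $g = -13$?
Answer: $\frac{37259}{6} \approx 6209.8$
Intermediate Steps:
$p = - \frac{1}{6}$ ($p = - \frac{1}{3} + \frac{1 + 6 \cdot 4 \cdot 0}{6} = - \frac{1}{3} + \frac{1 + 24 \cdot 0}{6} = - \frac{1}{3} + \frac{1 + 0}{6} = - \frac{1}{3} + \frac{1}{6} \cdot 1 = - \frac{1}{3} + \frac{1}{6} = - \frac{1}{6} \approx -0.16667$)
$A = - \frac{1}{6} \approx -0.16667$
$A + 135 \left(g + 59\right) = - \frac{1}{6} + 135 \left(-13 + 59\right) = - \frac{1}{6} + 135 \cdot 46 = - \frac{1}{6} + 6210 = \frac{37259}{6}$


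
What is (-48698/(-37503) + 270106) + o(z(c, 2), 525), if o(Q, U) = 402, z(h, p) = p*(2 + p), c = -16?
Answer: 10144910222/37503 ≈ 2.7051e+5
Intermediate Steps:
(-48698/(-37503) + 270106) + o(z(c, 2), 525) = (-48698/(-37503) + 270106) + 402 = (-48698*(-1/37503) + 270106) + 402 = (48698/37503 + 270106) + 402 = 10129834016/37503 + 402 = 10144910222/37503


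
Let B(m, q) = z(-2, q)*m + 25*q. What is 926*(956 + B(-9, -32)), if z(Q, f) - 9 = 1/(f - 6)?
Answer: 1323717/19 ≈ 69669.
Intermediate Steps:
z(Q, f) = 9 + 1/(-6 + f) (z(Q, f) = 9 + 1/(f - 6) = 9 + 1/(-6 + f))
B(m, q) = 25*q + m*(-53 + 9*q)/(-6 + q) (B(m, q) = ((-53 + 9*q)/(-6 + q))*m + 25*q = m*(-53 + 9*q)/(-6 + q) + 25*q = 25*q + m*(-53 + 9*q)/(-6 + q))
926*(956 + B(-9, -32)) = 926*(956 + (-9*(-53 + 9*(-32)) + 25*(-32)*(-6 - 32))/(-6 - 32)) = 926*(956 + (-9*(-53 - 288) + 25*(-32)*(-38))/(-38)) = 926*(956 - (-9*(-341) + 30400)/38) = 926*(956 - (3069 + 30400)/38) = 926*(956 - 1/38*33469) = 926*(956 - 33469/38) = 926*(2859/38) = 1323717/19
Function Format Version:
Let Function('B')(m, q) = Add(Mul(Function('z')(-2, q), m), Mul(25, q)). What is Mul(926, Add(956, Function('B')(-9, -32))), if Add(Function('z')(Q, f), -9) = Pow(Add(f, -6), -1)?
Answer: Rational(1323717, 19) ≈ 69669.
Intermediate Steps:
Function('z')(Q, f) = Add(9, Pow(Add(-6, f), -1)) (Function('z')(Q, f) = Add(9, Pow(Add(f, -6), -1)) = Add(9, Pow(Add(-6, f), -1)))
Function('B')(m, q) = Add(Mul(25, q), Mul(m, Pow(Add(-6, q), -1), Add(-53, Mul(9, q)))) (Function('B')(m, q) = Add(Mul(Mul(Pow(Add(-6, q), -1), Add(-53, Mul(9, q))), m), Mul(25, q)) = Add(Mul(m, Pow(Add(-6, q), -1), Add(-53, Mul(9, q))), Mul(25, q)) = Add(Mul(25, q), Mul(m, Pow(Add(-6, q), -1), Add(-53, Mul(9, q)))))
Mul(926, Add(956, Function('B')(-9, -32))) = Mul(926, Add(956, Mul(Pow(Add(-6, -32), -1), Add(Mul(-9, Add(-53, Mul(9, -32))), Mul(25, -32, Add(-6, -32)))))) = Mul(926, Add(956, Mul(Pow(-38, -1), Add(Mul(-9, Add(-53, -288)), Mul(25, -32, -38))))) = Mul(926, Add(956, Mul(Rational(-1, 38), Add(Mul(-9, -341), 30400)))) = Mul(926, Add(956, Mul(Rational(-1, 38), Add(3069, 30400)))) = Mul(926, Add(956, Mul(Rational(-1, 38), 33469))) = Mul(926, Add(956, Rational(-33469, 38))) = Mul(926, Rational(2859, 38)) = Rational(1323717, 19)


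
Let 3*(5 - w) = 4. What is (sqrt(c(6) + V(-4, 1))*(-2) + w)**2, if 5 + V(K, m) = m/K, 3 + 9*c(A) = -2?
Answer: (11 - I*sqrt(209))**2/9 ≈ -9.7778 - 35.339*I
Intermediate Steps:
w = 11/3 (w = 5 - 1/3*4 = 5 - 4/3 = 11/3 ≈ 3.6667)
c(A) = -5/9 (c(A) = -1/3 + (1/9)*(-2) = -1/3 - 2/9 = -5/9)
V(K, m) = -5 + m/K
(sqrt(c(6) + V(-4, 1))*(-2) + w)**2 = (sqrt(-5/9 + (-5 + 1/(-4)))*(-2) + 11/3)**2 = (sqrt(-5/9 + (-5 + 1*(-1/4)))*(-2) + 11/3)**2 = (sqrt(-5/9 + (-5 - 1/4))*(-2) + 11/3)**2 = (sqrt(-5/9 - 21/4)*(-2) + 11/3)**2 = (sqrt(-209/36)*(-2) + 11/3)**2 = ((I*sqrt(209)/6)*(-2) + 11/3)**2 = (-I*sqrt(209)/3 + 11/3)**2 = (11/3 - I*sqrt(209)/3)**2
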